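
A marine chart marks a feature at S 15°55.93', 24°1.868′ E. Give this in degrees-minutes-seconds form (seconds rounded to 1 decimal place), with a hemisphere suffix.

Latitude: 55.93000′ → 55′ and 0.93000 × 60 = 55.800″
Lon: 1.86800′ → 1′ and 0.86800 × 60 = 52.080″

15°55′55.8″ S, 24°01′52.1″ E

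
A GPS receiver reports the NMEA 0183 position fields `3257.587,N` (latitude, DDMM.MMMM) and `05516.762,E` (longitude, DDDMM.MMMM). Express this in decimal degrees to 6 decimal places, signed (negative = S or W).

Latitude: split at 2 digits → 32° and 57.587′; 32 + 57.587/60 = 32.9597833
N ⇒ keep positive
Lon: split at 3 digits → 055° and 16.762′; 55 + 16.762/60 = 55.2793667
E → positive

32.959783, 55.279367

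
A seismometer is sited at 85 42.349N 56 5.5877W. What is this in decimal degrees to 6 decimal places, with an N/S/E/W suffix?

φ: 42.349′ = 0.705817°; total 85.7058167
λ: 56 + 5.5877/60 = 56.0931283

85.705817° N, 56.093128° W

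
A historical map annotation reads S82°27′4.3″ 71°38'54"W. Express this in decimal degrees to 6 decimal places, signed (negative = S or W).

-82.451194, -71.648333

Latitude: 82° + 27/60 + 4.3/3600 = 82 + 0.450000 + 0.001194 = 82.4511944
S ⇒ negate
Lon: 71 + 38/60 + 54/3600 = 71.6483333
W → negative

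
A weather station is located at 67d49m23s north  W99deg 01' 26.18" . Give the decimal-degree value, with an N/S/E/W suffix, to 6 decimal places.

Latitude: 67 + 49/60 + 23/3600 = 67.8230556
Longitude: 99 + 1/60 + 26.18/3600 = 99.0239389

67.823056° N, 99.023939° W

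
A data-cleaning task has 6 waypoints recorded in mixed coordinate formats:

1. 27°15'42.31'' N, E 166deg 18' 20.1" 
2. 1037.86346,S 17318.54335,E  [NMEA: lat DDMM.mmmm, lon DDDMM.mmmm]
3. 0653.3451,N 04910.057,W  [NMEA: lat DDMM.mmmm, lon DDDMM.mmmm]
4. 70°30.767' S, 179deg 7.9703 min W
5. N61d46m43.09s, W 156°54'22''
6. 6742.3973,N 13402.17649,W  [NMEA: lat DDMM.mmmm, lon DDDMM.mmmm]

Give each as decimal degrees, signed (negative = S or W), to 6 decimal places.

1. 27.261753, 166.305583
2. -10.631058, 173.309056
3. 6.889085, -49.167617
4. -70.512783, -179.132838
5. 61.778636, -156.906111
6. 67.706622, -134.036275

Point 1:
  Latitude: 15′ + 42.31″ = 15.70517′; 27 + 15.70517/60 = 27.2617528
  N → positive
  Longitude: 166° + 18/60 + 20.1/3600 = 166 + 0.300000 + 0.005583 = 166.3055833
  E ⇒ keep positive
Point 2:
  Latitude: degrees = first 2 digits = 10, minutes = 37.86346; 10 + 37.86346/60 = 10.6310577
  S ⇒ negate
  Lon: split at 3 digits → 173° and 18.54335′; 173 + 18.54335/60 = 173.3090558
  E → positive
Point 3:
  φ: degrees = first 2 digits = 6, minutes = 53.3451; 6 + 53.3451/60 = 6.8890850
  N → positive
  λ: degrees = first 3 digits = 49, minutes = 10.057; 49 + 10.057/60 = 49.1676167
  W ⇒ negate
Point 4:
  Lat: 70 + 30.767/60 = 70.5127833
  S → negative
  λ: 7.9703′ = 0.132838°; total 179.1328383
  hemisphere W, so the sign is −
Point 5:
  Latitude: 46′ + 43.09″ = 46.71817′; 61 + 46.71817/60 = 61.7786361
  N ⇒ keep positive
  Longitude: 156° + 54/60 + 22/3600 = 156 + 0.900000 + 0.006111 = 156.9061111
  W ⇒ negate
Point 6:
  Lat: split at 2 digits → 67° and 42.3973′; 67 + 42.3973/60 = 67.7066217
  N → positive
  Longitude: degrees = first 3 digits = 134, minutes = 2.17649; 134 + 2.17649/60 = 134.0362748
  W ⇒ negate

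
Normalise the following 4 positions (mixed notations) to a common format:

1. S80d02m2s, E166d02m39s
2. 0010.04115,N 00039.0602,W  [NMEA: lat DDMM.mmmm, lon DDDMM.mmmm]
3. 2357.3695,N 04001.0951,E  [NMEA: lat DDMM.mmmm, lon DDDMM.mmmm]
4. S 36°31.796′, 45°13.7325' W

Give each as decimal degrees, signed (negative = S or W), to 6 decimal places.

Point 1:
  Latitude: 80° + 2/60 + 2/3600 = 80 + 0.033333 + 0.000556 = 80.0338889
  hemisphere S, so the sign is −
  Lon: 166 + 2/60 + 39/3600 = 166.0441667
  E ⇒ keep positive
Point 2:
  φ: split at 2 digits → 00° and 10.04115′; 0 + 10.04115/60 = 0.1673525
  N → positive
  Lon: split at 3 digits → 000° and 39.0602′; 0 + 39.0602/60 = 0.6510033
  W → negative
Point 3:
  Latitude: degrees = first 2 digits = 23, minutes = 57.3695; 23 + 57.3695/60 = 23.9561583
  N ⇒ keep positive
  λ: split at 3 digits → 040° and 1.0951′; 40 + 1.0951/60 = 40.0182517
  E ⇒ keep positive
Point 4:
  Lat: 36 + 31.796/60 = 36.5299333
  hemisphere S, so the sign is −
  Lon: 13.7325′ = 0.228875°; total 45.2288750
  W → negative

1. -80.033889, 166.044167
2. 0.167353, -0.651003
3. 23.956158, 40.018252
4. -36.529933, -45.228875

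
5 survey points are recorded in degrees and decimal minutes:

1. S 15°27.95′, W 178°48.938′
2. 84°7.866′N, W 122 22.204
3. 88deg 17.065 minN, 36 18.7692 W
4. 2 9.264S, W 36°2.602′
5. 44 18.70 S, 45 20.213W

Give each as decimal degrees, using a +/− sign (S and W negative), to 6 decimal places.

Point 1:
  Lat: 27.95′ = 0.465833°; total 15.4658333
  hemisphere S, so the sign is −
  Lon: 178 + 48.938/60 = 178.8156333
  W → negative
Point 2:
  Lat: 84 + 7.866/60 = 84.1311000
  N → positive
  λ: 122 + 22.204/60 = 122.3700667
  W → negative
Point 3:
  Lat: 17.065′ = 0.284417°; total 88.2844167
  N ⇒ keep positive
  Lon: 36 + 18.7692/60 = 36.3128200
  W → negative
Point 4:
  Latitude: 9.264′ = 0.154400°; total 2.1544000
  hemisphere S, so the sign is −
  Longitude: 36 + 2.602/60 = 36.0433667
  W → negative
Point 5:
  Lat: 44 + 18.7/60 = 44.3116667
  S ⇒ negate
  λ: 20.213′ = 0.336883°; total 45.3368833
  W → negative

1. -15.465833, -178.815633
2. 84.131100, -122.370067
3. 88.284417, -36.312820
4. -2.154400, -36.043367
5. -44.311667, -45.336883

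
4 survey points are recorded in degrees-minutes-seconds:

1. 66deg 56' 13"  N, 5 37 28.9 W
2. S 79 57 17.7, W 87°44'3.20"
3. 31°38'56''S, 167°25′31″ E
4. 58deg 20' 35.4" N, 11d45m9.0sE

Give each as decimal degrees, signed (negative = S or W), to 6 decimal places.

1. 66.936944, -5.624694
2. -79.954917, -87.734222
3. -31.648889, 167.425278
4. 58.343167, 11.752500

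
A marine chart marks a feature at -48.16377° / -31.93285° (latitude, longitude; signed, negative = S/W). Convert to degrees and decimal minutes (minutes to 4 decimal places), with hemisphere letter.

48° 9.8262′ S, 31° 55.9710′ W

Latitude is negative → S; |value| = 48.163770
φ: minutes = (48.163770 − 48) × 60 = 9.826200
Longitude is negative → W; |value| = 31.932850
Lon: fractional part 0.932850 → 55.971000 minutes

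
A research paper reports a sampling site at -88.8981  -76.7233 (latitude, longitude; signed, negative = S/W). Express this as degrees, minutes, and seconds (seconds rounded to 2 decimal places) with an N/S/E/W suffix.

Latitude is negative → S; |value| = 88.898100
Latitude: 0.898100 × 60 = 53.88600′ → 53′, remainder × 60 = 53.1600″
Longitude is negative → W; |value| = 76.723300
Lon: 0.723300° → 43.39800′; 0.39800 × 60 = 23.8800″

88°53′53.16″ S, 76°43′23.88″ W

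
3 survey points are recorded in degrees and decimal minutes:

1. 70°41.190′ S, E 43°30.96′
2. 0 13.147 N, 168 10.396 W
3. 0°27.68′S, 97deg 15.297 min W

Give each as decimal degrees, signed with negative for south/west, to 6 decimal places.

1. -70.686500, 43.516000
2. 0.219117, -168.173267
3. -0.461333, -97.254950

Point 1:
  φ: 41.19′ = 0.686500°; total 70.6865000
  hemisphere S, so the sign is −
  Lon: 30.96′ = 0.516000°; total 43.5160000
  E ⇒ keep positive
Point 2:
  Lat: 13.147′ = 0.219117°; total 0.2191167
  N ⇒ keep positive
  Longitude: 10.396′ = 0.173267°; total 168.1732667
  W ⇒ negate
Point 3:
  φ: 0 + 27.68/60 = 0.4613333
  S ⇒ negate
  Lon: 15.297′ = 0.254950°; total 97.2549500
  hemisphere W, so the sign is −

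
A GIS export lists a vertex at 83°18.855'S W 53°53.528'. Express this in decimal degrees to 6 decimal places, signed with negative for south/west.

-83.314250, -53.892133

Latitude: 18.855′ = 0.314250°; total 83.3142500
hemisphere S, so the sign is −
λ: 53.528′ = 0.892133°; total 53.8921333
hemisphere W, so the sign is −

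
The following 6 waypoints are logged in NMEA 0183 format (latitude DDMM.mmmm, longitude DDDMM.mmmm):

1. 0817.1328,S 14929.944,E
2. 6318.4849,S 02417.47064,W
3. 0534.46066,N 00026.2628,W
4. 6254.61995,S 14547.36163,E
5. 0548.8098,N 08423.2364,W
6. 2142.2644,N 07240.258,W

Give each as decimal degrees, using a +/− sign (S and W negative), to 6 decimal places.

Point 1:
  Latitude: degrees = first 2 digits = 8, minutes = 17.1328; 8 + 17.1328/60 = 8.2855467
  S → negative
  λ: degrees = first 3 digits = 149, minutes = 29.944; 149 + 29.944/60 = 149.4990667
  E → positive
Point 2:
  Latitude: split at 2 digits → 63° and 18.4849′; 63 + 18.4849/60 = 63.3080817
  hemisphere S, so the sign is −
  Lon: split at 3 digits → 024° and 17.47064′; 24 + 17.47064/60 = 24.2911773
  hemisphere W, so the sign is −
Point 3:
  φ: degrees = first 2 digits = 5, minutes = 34.46066; 5 + 34.46066/60 = 5.5743443
  N ⇒ keep positive
  Longitude: split at 3 digits → 000° and 26.2628′; 0 + 26.2628/60 = 0.4377133
  hemisphere W, so the sign is −
Point 4:
  Latitude: split at 2 digits → 62° and 54.61995′; 62 + 54.61995/60 = 62.9103325
  S → negative
  Longitude: degrees = first 3 digits = 145, minutes = 47.36163; 145 + 47.36163/60 = 145.7893605
  E ⇒ keep positive
Point 5:
  Lat: split at 2 digits → 05° and 48.8098′; 5 + 48.8098/60 = 5.8134967
  N ⇒ keep positive
  λ: degrees = first 3 digits = 84, minutes = 23.2364; 84 + 23.2364/60 = 84.3872733
  W ⇒ negate
Point 6:
  Lat: split at 2 digits → 21° and 42.2644′; 21 + 42.2644/60 = 21.7044067
  N → positive
  Longitude: split at 3 digits → 072° and 40.258′; 72 + 40.258/60 = 72.6709667
  hemisphere W, so the sign is −

1. -8.285547, 149.499067
2. -63.308082, -24.291177
3. 5.574344, -0.437713
4. -62.910333, 145.789361
5. 5.813497, -84.387273
6. 21.704407, -72.670967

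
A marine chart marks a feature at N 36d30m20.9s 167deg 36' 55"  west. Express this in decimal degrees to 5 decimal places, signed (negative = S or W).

Lat: 30′ + 20.9″ = 30.34833′; 36 + 30.34833/60 = 36.505806
N ⇒ keep positive
λ: 36′ + 55″ = 36.91667′; 167 + 36.91667/60 = 167.615278
W ⇒ negate

36.50581, -167.61528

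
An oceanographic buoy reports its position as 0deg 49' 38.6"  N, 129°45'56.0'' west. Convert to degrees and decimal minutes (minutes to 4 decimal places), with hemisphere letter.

0° 49.6433′ N, 129° 45.9333′ W

Latitude: 49 + 38.6/60 = 49.643333′
Lon: seconds/60 = 0.93333; minutes = 45 + 0.93333 = 45.933333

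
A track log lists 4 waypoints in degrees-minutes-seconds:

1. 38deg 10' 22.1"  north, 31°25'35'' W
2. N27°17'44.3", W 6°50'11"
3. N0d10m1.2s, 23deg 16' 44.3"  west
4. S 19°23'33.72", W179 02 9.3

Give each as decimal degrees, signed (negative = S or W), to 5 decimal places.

Point 1:
  Lat: 38° + 10/60 + 22.1/3600 = 38 + 0.166667 + 0.006139 = 38.172806
  N → positive
  λ: 31 + 25/60 + 35/3600 = 31.426389
  W ⇒ negate
Point 2:
  Lat: 27° + 17/60 + 44.3/3600 = 27 + 0.283333 + 0.012306 = 27.295639
  N → positive
  Lon: 6° + 50/60 + 11/3600 = 6 + 0.833333 + 0.003056 = 6.836389
  hemisphere W, so the sign is −
Point 3:
  Lat: 0 + 10/60 + 1.2/3600 = 0.167000
  N → positive
  Lon: 23 + 16/60 + 44.3/3600 = 23.278972
  hemisphere W, so the sign is −
Point 4:
  φ: 23′ + 33.72″ = 23.56200′; 19 + 23.56200/60 = 19.392700
  hemisphere S, so the sign is −
  λ: 2′ + 9.3″ = 2.15500′; 179 + 2.15500/60 = 179.035917
  hemisphere W, so the sign is −

1. 38.17281, -31.42639
2. 27.29564, -6.83639
3. 0.16700, -23.27897
4. -19.39270, -179.03592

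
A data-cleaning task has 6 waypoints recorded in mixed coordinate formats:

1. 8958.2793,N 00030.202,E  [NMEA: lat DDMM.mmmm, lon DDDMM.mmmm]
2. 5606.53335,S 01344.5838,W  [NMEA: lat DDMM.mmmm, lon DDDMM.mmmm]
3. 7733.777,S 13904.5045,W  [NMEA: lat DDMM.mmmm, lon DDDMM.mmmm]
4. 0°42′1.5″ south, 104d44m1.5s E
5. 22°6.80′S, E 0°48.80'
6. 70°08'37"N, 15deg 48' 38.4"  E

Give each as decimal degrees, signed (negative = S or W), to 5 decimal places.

Point 1:
  Lat: degrees = first 2 digits = 89, minutes = 58.2793; 89 + 58.2793/60 = 89.971322
  N ⇒ keep positive
  Lon: degrees = first 3 digits = 0, minutes = 30.202; 0 + 30.202/60 = 0.503367
  E → positive
Point 2:
  Lat: degrees = first 2 digits = 56, minutes = 6.53335; 56 + 6.53335/60 = 56.108889
  S → negative
  Lon: split at 3 digits → 013° and 44.5838′; 13 + 44.5838/60 = 13.743063
  hemisphere W, so the sign is −
Point 3:
  Latitude: degrees = first 2 digits = 77, minutes = 33.777; 77 + 33.777/60 = 77.562950
  hemisphere S, so the sign is −
  Longitude: degrees = first 3 digits = 139, minutes = 4.5045; 139 + 4.5045/60 = 139.075075
  W ⇒ negate
Point 4:
  Lat: 42′ + 1.5″ = 42.02500′; 0 + 42.02500/60 = 0.700417
  S ⇒ negate
  Longitude: 104 + 44/60 + 1.5/3600 = 104.733750
  E → positive
Point 5:
  φ: 22 + 6.8/60 = 22.113333
  S ⇒ negate
  Longitude: 48.8′ = 0.813333°; total 0.813333
  E ⇒ keep positive
Point 6:
  Latitude: 8′ + 37″ = 8.61667′; 70 + 8.61667/60 = 70.143611
  N ⇒ keep positive
  Longitude: 15 + 48/60 + 38.4/3600 = 15.810667
  E ⇒ keep positive

1. 89.97132, 0.50337
2. -56.10889, -13.74306
3. -77.56295, -139.07508
4. -0.70042, 104.73375
5. -22.11333, 0.81333
6. 70.14361, 15.81067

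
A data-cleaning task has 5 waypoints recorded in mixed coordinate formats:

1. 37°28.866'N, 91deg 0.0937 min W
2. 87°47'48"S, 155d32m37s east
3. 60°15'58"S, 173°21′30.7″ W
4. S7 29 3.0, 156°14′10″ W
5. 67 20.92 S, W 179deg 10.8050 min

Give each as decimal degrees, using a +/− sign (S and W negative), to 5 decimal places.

1. 37.48110, -91.00156
2. -87.79667, 155.54361
3. -60.26611, -173.35853
4. -7.48417, -156.23611
5. -67.34867, -179.18008

Point 1:
  φ: 37 + 28.866/60 = 37.481100
  N → positive
  Longitude: 0.0937′ = 0.001562°; total 91.001562
  W ⇒ negate
Point 2:
  Lat: 47′ + 48″ = 47.80000′; 87 + 47.80000/60 = 87.796667
  hemisphere S, so the sign is −
  Lon: 32′ + 37″ = 32.61667′; 155 + 32.61667/60 = 155.543611
  E → positive
Point 3:
  Lat: 60 + 15/60 + 58/3600 = 60.266111
  S → negative
  λ: 173 + 21/60 + 30.7/3600 = 173.358528
  W → negative
Point 4:
  Lat: 29′ + 3″ = 29.05000′; 7 + 29.05000/60 = 7.484167
  S → negative
  λ: 156 + 14/60 + 10/3600 = 156.236111
  hemisphere W, so the sign is −
Point 5:
  Latitude: 67 + 20.92/60 = 67.348667
  S → negative
  Longitude: 179 + 10.805/60 = 179.180083
  hemisphere W, so the sign is −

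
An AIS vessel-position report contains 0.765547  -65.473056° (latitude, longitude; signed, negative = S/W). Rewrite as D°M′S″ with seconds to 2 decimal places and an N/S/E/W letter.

0°45′55.97″ N, 65°28′23.00″ W

φ: whole degrees 0; 45.93282′ → 45′ and 55.9692″
Longitude is negative → W; |value| = 65.473056
Lon: 0.473056° → 28.38336′; 0.38336 × 60 = 23.0016″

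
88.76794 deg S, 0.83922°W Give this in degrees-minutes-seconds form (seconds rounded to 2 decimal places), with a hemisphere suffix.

88°46′4.58″ S, 0°50′21.19″ W

φ: 0.767940° → 46.07640′; 0.07640 × 60 = 4.5840″
Longitude: whole degrees 0; 50.35320′ → 50′ and 21.1920″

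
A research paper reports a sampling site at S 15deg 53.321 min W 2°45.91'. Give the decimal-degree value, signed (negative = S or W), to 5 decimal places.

φ: 15 + 53.321/60 = 15.888683
hemisphere S, so the sign is −
λ: 45.91′ = 0.765167°; total 2.765167
hemisphere W, so the sign is −

-15.88868, -2.76517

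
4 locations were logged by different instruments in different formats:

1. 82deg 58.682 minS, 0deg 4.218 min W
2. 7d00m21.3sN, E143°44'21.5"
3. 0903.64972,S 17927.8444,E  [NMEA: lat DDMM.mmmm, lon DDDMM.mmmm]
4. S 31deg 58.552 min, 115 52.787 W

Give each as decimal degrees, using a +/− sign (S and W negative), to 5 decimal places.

Point 1:
  φ: 58.682′ = 0.978033°; total 82.978033
  S → negative
  λ: 0 + 4.218/60 = 0.070300
  W ⇒ negate
Point 2:
  φ: 7° + 0/60 + 21.3/3600 = 7 + 0.000000 + 0.005917 = 7.005917
  N → positive
  Longitude: 143° + 44/60 + 21.5/3600 = 143 + 0.733333 + 0.005972 = 143.739306
  E ⇒ keep positive
Point 3:
  φ: split at 2 digits → 09° and 3.64972′; 9 + 3.64972/60 = 9.060829
  hemisphere S, so the sign is −
  Longitude: degrees = first 3 digits = 179, minutes = 27.8444; 179 + 27.8444/60 = 179.464073
  E ⇒ keep positive
Point 4:
  Lat: 31 + 58.552/60 = 31.975867
  S ⇒ negate
  Longitude: 52.787′ = 0.879783°; total 115.879783
  W → negative

1. -82.97803, -0.07030
2. 7.00592, 143.73931
3. -9.06083, 179.46407
4. -31.97587, -115.87978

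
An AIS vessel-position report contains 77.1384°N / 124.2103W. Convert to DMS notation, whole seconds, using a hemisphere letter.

Latitude: 0.138400° → 8.30400′; 0.30400 × 60 = 18.24″
λ: 0.210300° → 12.61800′; 0.61800 × 60 = 37.08″

77°08′18″ N, 124°12′37″ W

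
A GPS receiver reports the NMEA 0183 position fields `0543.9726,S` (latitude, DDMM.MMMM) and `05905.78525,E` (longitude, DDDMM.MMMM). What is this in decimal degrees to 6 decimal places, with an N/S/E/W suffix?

Latitude: split at 2 digits → 05° and 43.9726′; 5 + 43.9726/60 = 5.7328767
Lon: degrees = first 3 digits = 59, minutes = 5.78525; 59 + 5.78525/60 = 59.0964208

5.732877° S, 59.096421° E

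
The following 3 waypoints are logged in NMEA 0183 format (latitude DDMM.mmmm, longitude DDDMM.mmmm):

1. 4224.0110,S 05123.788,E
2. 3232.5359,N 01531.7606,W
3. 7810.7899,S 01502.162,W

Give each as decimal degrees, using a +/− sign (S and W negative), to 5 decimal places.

1. -42.40018, 51.39647
2. 32.54227, -15.52934
3. -78.17983, -15.03603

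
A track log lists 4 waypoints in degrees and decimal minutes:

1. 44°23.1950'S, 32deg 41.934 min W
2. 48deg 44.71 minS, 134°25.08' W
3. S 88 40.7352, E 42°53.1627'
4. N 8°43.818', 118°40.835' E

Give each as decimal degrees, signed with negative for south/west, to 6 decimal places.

Point 1:
  Latitude: 23.195′ = 0.386583°; total 44.3865833
  S → negative
  λ: 41.934′ = 0.698900°; total 32.6989000
  hemisphere W, so the sign is −
Point 2:
  Latitude: 48 + 44.71/60 = 48.7451667
  S ⇒ negate
  Lon: 134 + 25.08/60 = 134.4180000
  W ⇒ negate
Point 3:
  Latitude: 40.7352′ = 0.678920°; total 88.6789200
  S → negative
  λ: 53.1627′ = 0.886045°; total 42.8860450
  E ⇒ keep positive
Point 4:
  Lat: 43.818′ = 0.730300°; total 8.7303000
  N → positive
  Longitude: 40.835′ = 0.680583°; total 118.6805833
  E → positive

1. -44.386583, -32.698900
2. -48.745167, -134.418000
3. -88.678920, 42.886045
4. 8.730300, 118.680583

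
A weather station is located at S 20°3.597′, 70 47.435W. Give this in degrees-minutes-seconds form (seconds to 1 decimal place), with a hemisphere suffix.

Latitude: fractional minutes 0.59700 × 60 = 35.820″
Lon: fractional minutes 0.43500 × 60 = 26.100″

20°03′35.8″ S, 70°47′26.1″ W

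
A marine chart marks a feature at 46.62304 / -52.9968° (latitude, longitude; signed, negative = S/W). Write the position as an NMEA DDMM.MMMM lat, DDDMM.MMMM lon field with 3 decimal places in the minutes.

4637.382,N / 05259.808,W

Lat: minutes = (46.623040 − 46) × 60 = 37.38240
Longitude is negative → W; |value| = 52.996800
λ: 52° + 0.996800 × 60 = 52° 59.80800′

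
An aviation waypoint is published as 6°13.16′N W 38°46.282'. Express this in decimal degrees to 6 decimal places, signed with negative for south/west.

6.219333, -38.771367

φ: 13.16′ = 0.219333°; total 6.2193333
N → positive
Lon: 38 + 46.282/60 = 38.7713667
W → negative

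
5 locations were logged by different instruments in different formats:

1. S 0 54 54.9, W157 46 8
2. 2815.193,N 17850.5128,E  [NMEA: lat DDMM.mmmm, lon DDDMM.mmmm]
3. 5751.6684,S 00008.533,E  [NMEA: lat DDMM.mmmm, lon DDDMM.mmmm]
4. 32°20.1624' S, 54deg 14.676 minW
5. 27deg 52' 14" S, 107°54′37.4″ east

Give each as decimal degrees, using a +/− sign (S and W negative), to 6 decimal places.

1. -0.915250, -157.768889
2. 28.253217, 178.841880
3. -57.861140, 0.142217
4. -32.336040, -54.244600
5. -27.870556, 107.910389

Point 1:
  Latitude: 0 + 54/60 + 54.9/3600 = 0.9152500
  S → negative
  Longitude: 46′ + 8″ = 46.13333′; 157 + 46.13333/60 = 157.7688889
  hemisphere W, so the sign is −
Point 2:
  Lat: degrees = first 2 digits = 28, minutes = 15.193; 28 + 15.193/60 = 28.2532167
  N → positive
  Lon: degrees = first 3 digits = 178, minutes = 50.5128; 178 + 50.5128/60 = 178.8418800
  E ⇒ keep positive
Point 3:
  Latitude: degrees = first 2 digits = 57, minutes = 51.6684; 57 + 51.6684/60 = 57.8611400
  S → negative
  λ: degrees = first 3 digits = 0, minutes = 8.533; 0 + 8.533/60 = 0.1422167
  E ⇒ keep positive
Point 4:
  Lat: 20.1624′ = 0.336040°; total 32.3360400
  S ⇒ negate
  λ: 54 + 14.676/60 = 54.2446000
  W → negative
Point 5:
  Lat: 27° + 52/60 + 14/3600 = 27 + 0.866667 + 0.003889 = 27.8705556
  S → negative
  Lon: 107 + 54/60 + 37.4/3600 = 107.9103889
  E → positive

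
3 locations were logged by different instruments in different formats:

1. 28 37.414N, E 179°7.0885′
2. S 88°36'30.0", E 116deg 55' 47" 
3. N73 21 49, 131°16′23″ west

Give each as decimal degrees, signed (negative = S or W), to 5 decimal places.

Point 1:
  Latitude: 37.414′ = 0.623567°; total 28.623567
  N → positive
  λ: 179 + 7.0885/60 = 179.118142
  E → positive
Point 2:
  φ: 88° + 36/60 + 30/3600 = 88 + 0.600000 + 0.008333 = 88.608333
  S ⇒ negate
  Longitude: 116 + 55/60 + 47/3600 = 116.929722
  E → positive
Point 3:
  Lat: 73 + 21/60 + 49/3600 = 73.363611
  N ⇒ keep positive
  Longitude: 131 + 16/60 + 23/3600 = 131.273056
  W ⇒ negate

1. 28.62357, 179.11814
2. -88.60833, 116.92972
3. 73.36361, -131.27306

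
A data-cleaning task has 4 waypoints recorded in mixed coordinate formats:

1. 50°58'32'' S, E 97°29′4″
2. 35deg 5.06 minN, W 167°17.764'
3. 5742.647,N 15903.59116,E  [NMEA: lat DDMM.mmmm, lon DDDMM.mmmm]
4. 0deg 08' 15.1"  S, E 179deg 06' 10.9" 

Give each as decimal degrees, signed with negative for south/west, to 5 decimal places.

Point 1:
  Latitude: 50 + 58/60 + 32/3600 = 50.975556
  hemisphere S, so the sign is −
  Lon: 97° + 29/60 + 4/3600 = 97 + 0.483333 + 0.001111 = 97.484444
  E → positive
Point 2:
  Latitude: 5.06′ = 0.084333°; total 35.084333
  N → positive
  Longitude: 17.764′ = 0.296067°; total 167.296067
  W → negative
Point 3:
  Latitude: split at 2 digits → 57° and 42.647′; 57 + 42.647/60 = 57.710783
  N → positive
  Lon: split at 3 digits → 159° and 3.59116′; 159 + 3.59116/60 = 159.059853
  E ⇒ keep positive
Point 4:
  Lat: 0° + 8/60 + 15.1/3600 = 0 + 0.133333 + 0.004194 = 0.137528
  S → negative
  Lon: 6′ + 10.9″ = 6.18167′; 179 + 6.18167/60 = 179.103028
  E ⇒ keep positive

1. -50.97556, 97.48444
2. 35.08433, -167.29607
3. 57.71078, 159.05985
4. -0.13753, 179.10303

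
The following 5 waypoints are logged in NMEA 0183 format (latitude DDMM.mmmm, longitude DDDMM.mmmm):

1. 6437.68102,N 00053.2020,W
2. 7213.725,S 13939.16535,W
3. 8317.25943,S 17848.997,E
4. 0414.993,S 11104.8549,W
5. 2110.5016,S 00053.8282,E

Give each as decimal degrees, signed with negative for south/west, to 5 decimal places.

1. 64.62802, -0.88670
2. -72.22875, -139.65276
3. -83.28766, 178.81662
4. -4.24988, -111.08092
5. -21.17503, 0.89714

Point 1:
  Latitude: split at 2 digits → 64° and 37.68102′; 64 + 37.68102/60 = 64.628017
  N ⇒ keep positive
  Longitude: degrees = first 3 digits = 0, minutes = 53.202; 0 + 53.202/60 = 0.886700
  hemisphere W, so the sign is −
Point 2:
  Lat: degrees = first 2 digits = 72, minutes = 13.725; 72 + 13.725/60 = 72.228750
  hemisphere S, so the sign is −
  Lon: degrees = first 3 digits = 139, minutes = 39.16535; 139 + 39.16535/60 = 139.652756
  W ⇒ negate
Point 3:
  Latitude: degrees = first 2 digits = 83, minutes = 17.25943; 83 + 17.25943/60 = 83.287657
  S → negative
  λ: degrees = first 3 digits = 178, minutes = 48.997; 178 + 48.997/60 = 178.816617
  E ⇒ keep positive
Point 4:
  φ: split at 2 digits → 04° and 14.993′; 4 + 14.993/60 = 4.249883
  S ⇒ negate
  Lon: degrees = first 3 digits = 111, minutes = 4.8549; 111 + 4.8549/60 = 111.080915
  hemisphere W, so the sign is −
Point 5:
  Lat: split at 2 digits → 21° and 10.5016′; 21 + 10.5016/60 = 21.175027
  hemisphere S, so the sign is −
  Lon: degrees = first 3 digits = 0, minutes = 53.8282; 0 + 53.8282/60 = 0.897137
  E → positive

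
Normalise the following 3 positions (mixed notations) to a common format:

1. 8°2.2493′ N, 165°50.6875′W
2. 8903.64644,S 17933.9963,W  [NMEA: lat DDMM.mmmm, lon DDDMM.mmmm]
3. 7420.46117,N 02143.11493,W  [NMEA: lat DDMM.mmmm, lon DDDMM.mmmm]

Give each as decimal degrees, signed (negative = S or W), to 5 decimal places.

Point 1:
  Latitude: 2.2493′ = 0.037488°; total 8.037488
  N ⇒ keep positive
  Longitude: 165 + 50.6875/60 = 165.844792
  hemisphere W, so the sign is −
Point 2:
  Latitude: degrees = first 2 digits = 89, minutes = 3.64644; 89 + 3.64644/60 = 89.060774
  S ⇒ negate
  Lon: split at 3 digits → 179° and 33.9963′; 179 + 33.9963/60 = 179.566605
  hemisphere W, so the sign is −
Point 3:
  Lat: split at 2 digits → 74° and 20.46117′; 74 + 20.46117/60 = 74.341020
  N → positive
  Longitude: degrees = first 3 digits = 21, minutes = 43.11493; 21 + 43.11493/60 = 21.718582
  W ⇒ negate

1. 8.03749, -165.84479
2. -89.06077, -179.56661
3. 74.34102, -21.71858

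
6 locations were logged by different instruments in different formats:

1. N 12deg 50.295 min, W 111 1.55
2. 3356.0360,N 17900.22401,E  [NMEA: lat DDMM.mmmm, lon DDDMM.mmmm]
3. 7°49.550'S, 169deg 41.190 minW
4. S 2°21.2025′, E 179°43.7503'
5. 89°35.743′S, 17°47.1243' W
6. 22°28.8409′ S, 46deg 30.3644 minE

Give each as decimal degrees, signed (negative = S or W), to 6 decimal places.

Point 1:
  Latitude: 50.295′ = 0.838250°; total 12.8382500
  N ⇒ keep positive
  λ: 111 + 1.55/60 = 111.0258333
  W → negative
Point 2:
  φ: split at 2 digits → 33° and 56.036′; 33 + 56.036/60 = 33.9339333
  N → positive
  Longitude: degrees = first 3 digits = 179, minutes = 0.22401; 179 + 0.22401/60 = 179.0037335
  E ⇒ keep positive
Point 3:
  Lat: 49.55′ = 0.825833°; total 7.8258333
  S → negative
  Lon: 169 + 41.19/60 = 169.6865000
  W ⇒ negate
Point 4:
  φ: 21.2025′ = 0.353375°; total 2.3533750
  S → negative
  Longitude: 43.7503′ = 0.729172°; total 179.7291717
  E → positive
Point 5:
  φ: 35.743′ = 0.595717°; total 89.5957167
  hemisphere S, so the sign is −
  Longitude: 47.1243′ = 0.785405°; total 17.7854050
  W → negative
Point 6:
  Lat: 28.8409′ = 0.480682°; total 22.4806817
  S ⇒ negate
  Lon: 30.3644′ = 0.506073°; total 46.5060733
  E ⇒ keep positive

1. 12.838250, -111.025833
2. 33.933933, 179.003734
3. -7.825833, -169.686500
4. -2.353375, 179.729172
5. -89.595717, -17.785405
6. -22.480682, 46.506073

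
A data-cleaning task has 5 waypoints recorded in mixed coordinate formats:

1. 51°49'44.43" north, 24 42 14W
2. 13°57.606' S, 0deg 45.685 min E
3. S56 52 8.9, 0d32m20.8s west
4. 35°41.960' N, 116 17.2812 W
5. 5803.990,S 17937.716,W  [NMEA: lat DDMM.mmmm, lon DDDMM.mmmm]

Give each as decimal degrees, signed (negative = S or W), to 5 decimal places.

1. 51.82901, -24.70389
2. -13.96010, 0.76142
3. -56.86914, -0.53911
4. 35.69933, -116.28802
5. -58.06650, -179.62860

Point 1:
  φ: 51° + 49/60 + 44.43/3600 = 51 + 0.816667 + 0.012342 = 51.829008
  N ⇒ keep positive
  Longitude: 42′ + 14″ = 42.23333′; 24 + 42.23333/60 = 24.703889
  W → negative
Point 2:
  Lat: 13 + 57.606/60 = 13.960100
  S ⇒ negate
  λ: 0 + 45.685/60 = 0.761417
  E ⇒ keep positive
Point 3:
  Lat: 56 + 52/60 + 8.9/3600 = 56.869139
  S → negative
  Longitude: 0 + 32/60 + 20.8/3600 = 0.539111
  hemisphere W, so the sign is −
Point 4:
  Latitude: 41.96′ = 0.699333°; total 35.699333
  N → positive
  λ: 116 + 17.2812/60 = 116.288020
  hemisphere W, so the sign is −
Point 5:
  Lat: degrees = first 2 digits = 58, minutes = 3.99; 58 + 3.99/60 = 58.066500
  S → negative
  Longitude: split at 3 digits → 179° and 37.716′; 179 + 37.716/60 = 179.628600
  hemisphere W, so the sign is −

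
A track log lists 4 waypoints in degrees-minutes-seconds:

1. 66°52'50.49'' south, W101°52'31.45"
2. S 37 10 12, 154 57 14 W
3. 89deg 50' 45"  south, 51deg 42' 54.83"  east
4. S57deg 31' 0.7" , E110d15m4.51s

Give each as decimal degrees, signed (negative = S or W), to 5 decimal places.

1. -66.88069, -101.87540
2. -37.17000, -154.95389
3. -89.84583, 51.71523
4. -57.51686, 110.25125

Point 1:
  Latitude: 52′ + 50.49″ = 52.84150′; 66 + 52.84150/60 = 66.880692
  hemisphere S, so the sign is −
  Lon: 52′ + 31.45″ = 52.52417′; 101 + 52.52417/60 = 101.875403
  hemisphere W, so the sign is −
Point 2:
  φ: 10′ + 12″ = 10.20000′; 37 + 10.20000/60 = 37.170000
  S → negative
  Longitude: 154 + 57/60 + 14/3600 = 154.953889
  W ⇒ negate
Point 3:
  Lat: 89° + 50/60 + 45/3600 = 89 + 0.833333 + 0.012500 = 89.845833
  S → negative
  Lon: 51° + 42/60 + 54.83/3600 = 51 + 0.700000 + 0.015231 = 51.715231
  E ⇒ keep positive
Point 4:
  φ: 57 + 31/60 + 0.7/3600 = 57.516861
  S ⇒ negate
  λ: 110° + 15/60 + 4.51/3600 = 110 + 0.250000 + 0.001253 = 110.251253
  E → positive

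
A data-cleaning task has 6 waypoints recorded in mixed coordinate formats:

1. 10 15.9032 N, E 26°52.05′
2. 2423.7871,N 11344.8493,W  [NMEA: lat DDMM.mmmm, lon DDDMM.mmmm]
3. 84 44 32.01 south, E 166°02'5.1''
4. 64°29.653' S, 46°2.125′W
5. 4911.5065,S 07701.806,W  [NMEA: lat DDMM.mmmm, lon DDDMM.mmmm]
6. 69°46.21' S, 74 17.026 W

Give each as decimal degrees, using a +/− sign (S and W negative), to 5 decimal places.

1. 10.26505, 26.86750
2. 24.39645, -113.74749
3. -84.74223, 166.03475
4. -64.49422, -46.03542
5. -49.19178, -77.03010
6. -69.77017, -74.28377

Point 1:
  φ: 15.9032′ = 0.265053°; total 10.265053
  N → positive
  Longitude: 26 + 52.05/60 = 26.867500
  E → positive
Point 2:
  Latitude: degrees = first 2 digits = 24, minutes = 23.7871; 24 + 23.7871/60 = 24.396452
  N ⇒ keep positive
  Longitude: split at 3 digits → 113° and 44.8493′; 113 + 44.8493/60 = 113.747488
  W ⇒ negate
Point 3:
  φ: 44′ + 32.01″ = 44.53350′; 84 + 44.53350/60 = 84.742225
  hemisphere S, so the sign is −
  λ: 2′ + 5.1″ = 2.08500′; 166 + 2.08500/60 = 166.034750
  E → positive
Point 4:
  φ: 29.653′ = 0.494217°; total 64.494217
  hemisphere S, so the sign is −
  Lon: 46 + 2.125/60 = 46.035417
  W ⇒ negate
Point 5:
  Lat: split at 2 digits → 49° and 11.5065′; 49 + 11.5065/60 = 49.191775
  S → negative
  λ: degrees = first 3 digits = 77, minutes = 1.806; 77 + 1.806/60 = 77.030100
  W → negative
Point 6:
  Latitude: 69 + 46.21/60 = 69.770167
  hemisphere S, so the sign is −
  λ: 17.026′ = 0.283767°; total 74.283767
  W ⇒ negate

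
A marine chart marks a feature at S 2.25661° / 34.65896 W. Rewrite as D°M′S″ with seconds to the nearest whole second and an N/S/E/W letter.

Latitude: whole degrees 2; 15.39660′ → 15′ and 23.80″
Lon: 0.658960° → 39.53760′; 0.53760 × 60 = 32.26″

2°15′24″ S, 34°39′32″ W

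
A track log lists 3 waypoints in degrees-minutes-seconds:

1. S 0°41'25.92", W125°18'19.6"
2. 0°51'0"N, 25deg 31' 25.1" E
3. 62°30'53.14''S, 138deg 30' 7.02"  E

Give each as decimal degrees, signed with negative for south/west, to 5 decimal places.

Point 1:
  Lat: 0° + 41/60 + 25.92/3600 = 0 + 0.683333 + 0.007200 = 0.690533
  S ⇒ negate
  Lon: 18′ + 19.6″ = 18.32667′; 125 + 18.32667/60 = 125.305444
  W ⇒ negate
Point 2:
  Lat: 51′ + 0″ = 51.00000′; 0 + 51.00000/60 = 0.850000
  N ⇒ keep positive
  Lon: 31′ + 25.1″ = 31.41833′; 25 + 31.41833/60 = 25.523639
  E → positive
Point 3:
  φ: 62° + 30/60 + 53.14/3600 = 62 + 0.500000 + 0.014761 = 62.514761
  S ⇒ negate
  λ: 138 + 30/60 + 7.02/3600 = 138.501950
  E ⇒ keep positive

1. -0.69053, -125.30544
2. 0.85000, 25.52364
3. -62.51476, 138.50195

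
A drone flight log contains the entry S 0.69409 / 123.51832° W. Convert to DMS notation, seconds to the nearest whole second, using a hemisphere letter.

Lat: 0.694090 × 60 = 41.64540′ → 41′, remainder × 60 = 38.72″
Longitude: 0.518320 × 60 = 31.09920′ → 31′, remainder × 60 = 5.95″

0°41′39″ S, 123°31′6″ W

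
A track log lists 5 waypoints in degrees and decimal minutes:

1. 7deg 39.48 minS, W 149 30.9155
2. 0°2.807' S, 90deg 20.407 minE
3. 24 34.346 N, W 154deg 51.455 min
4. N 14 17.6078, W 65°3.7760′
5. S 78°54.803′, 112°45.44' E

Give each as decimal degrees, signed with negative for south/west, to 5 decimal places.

1. -7.65800, -149.51526
2. -0.04678, 90.34012
3. 24.57243, -154.85758
4. 14.29346, -65.06293
5. -78.91338, 112.75733

Point 1:
  Latitude: 39.48′ = 0.658000°; total 7.658000
  S ⇒ negate
  Longitude: 149 + 30.9155/60 = 149.515258
  W ⇒ negate
Point 2:
  φ: 0 + 2.807/60 = 0.046783
  S → negative
  λ: 90 + 20.407/60 = 90.340117
  E ⇒ keep positive
Point 3:
  φ: 24 + 34.346/60 = 24.572433
  N ⇒ keep positive
  Lon: 154 + 51.455/60 = 154.857583
  W ⇒ negate
Point 4:
  Latitude: 17.6078′ = 0.293463°; total 14.293463
  N ⇒ keep positive
  λ: 65 + 3.776/60 = 65.062933
  hemisphere W, so the sign is −
Point 5:
  Lat: 78 + 54.803/60 = 78.913383
  S → negative
  Longitude: 45.44′ = 0.757333°; total 112.757333
  E → positive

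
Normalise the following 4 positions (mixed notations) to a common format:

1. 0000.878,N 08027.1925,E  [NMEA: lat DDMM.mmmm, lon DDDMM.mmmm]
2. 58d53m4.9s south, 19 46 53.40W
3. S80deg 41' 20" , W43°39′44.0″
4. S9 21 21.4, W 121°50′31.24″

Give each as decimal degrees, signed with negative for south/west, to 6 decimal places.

1. 0.014633, 80.453208
2. -58.884694, -19.781500
3. -80.688889, -43.662222
4. -9.355944, -121.842011

Point 1:
  Latitude: split at 2 digits → 00° and 0.878′; 0 + 0.878/60 = 0.0146333
  N ⇒ keep positive
  λ: degrees = first 3 digits = 80, minutes = 27.1925; 80 + 27.1925/60 = 80.4532083
  E → positive
Point 2:
  Latitude: 58° + 53/60 + 4.9/3600 = 58 + 0.883333 + 0.001361 = 58.8846944
  S ⇒ negate
  Longitude: 19 + 46/60 + 53.4/3600 = 19.7815000
  W ⇒ negate
Point 3:
  φ: 41′ + 20″ = 41.33333′; 80 + 41.33333/60 = 80.6888889
  S → negative
  Lon: 43 + 39/60 + 44/3600 = 43.6622222
  W ⇒ negate
Point 4:
  φ: 9° + 21/60 + 21.4/3600 = 9 + 0.350000 + 0.005944 = 9.3559444
  S → negative
  λ: 50′ + 31.24″ = 50.52067′; 121 + 50.52067/60 = 121.8420111
  W → negative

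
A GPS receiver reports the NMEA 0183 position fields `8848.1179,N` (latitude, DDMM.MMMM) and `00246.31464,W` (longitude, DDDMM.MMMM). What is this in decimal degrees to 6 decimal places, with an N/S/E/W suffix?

φ: degrees = first 2 digits = 88, minutes = 48.1179; 88 + 48.1179/60 = 88.8019650
λ: degrees = first 3 digits = 2, minutes = 46.31464; 2 + 46.31464/60 = 2.7719107

88.801965° N, 2.771911° W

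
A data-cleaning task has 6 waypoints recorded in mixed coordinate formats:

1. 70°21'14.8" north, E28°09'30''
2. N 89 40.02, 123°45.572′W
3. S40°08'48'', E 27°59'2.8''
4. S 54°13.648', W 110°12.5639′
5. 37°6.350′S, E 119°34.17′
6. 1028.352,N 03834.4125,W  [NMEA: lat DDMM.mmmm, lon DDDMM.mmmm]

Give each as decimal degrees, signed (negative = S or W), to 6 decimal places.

1. 70.354111, 28.158333
2. 89.667000, -123.759533
3. -40.146667, 27.984111
4. -54.227467, -110.209398
5. -37.105833, 119.569500
6. 10.472533, -38.573542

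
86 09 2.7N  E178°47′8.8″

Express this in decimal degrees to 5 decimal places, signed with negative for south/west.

Latitude: 9′ + 2.7″ = 9.04500′; 86 + 9.04500/60 = 86.150750
N ⇒ keep positive
λ: 178 + 47/60 + 8.8/3600 = 178.785778
E ⇒ keep positive

86.15075, 178.78578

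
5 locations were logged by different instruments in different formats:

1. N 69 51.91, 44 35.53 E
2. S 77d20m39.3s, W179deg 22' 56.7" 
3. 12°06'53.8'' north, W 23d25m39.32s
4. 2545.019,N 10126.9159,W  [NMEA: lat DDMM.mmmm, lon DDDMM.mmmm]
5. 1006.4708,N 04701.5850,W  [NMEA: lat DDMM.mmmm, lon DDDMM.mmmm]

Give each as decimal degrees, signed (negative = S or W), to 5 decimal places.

Point 1:
  Lat: 51.91′ = 0.865167°; total 69.865167
  N → positive
  Longitude: 44 + 35.53/60 = 44.592167
  E ⇒ keep positive
Point 2:
  Latitude: 77° + 20/60 + 39.3/3600 = 77 + 0.333333 + 0.010917 = 77.344250
  hemisphere S, so the sign is −
  Lon: 179 + 22/60 + 56.7/3600 = 179.382417
  W → negative
Point 3:
  Lat: 6′ + 53.8″ = 6.89667′; 12 + 6.89667/60 = 12.114944
  N → positive
  Longitude: 23° + 25/60 + 39.32/3600 = 23 + 0.416667 + 0.010922 = 23.427589
  W → negative
Point 4:
  φ: split at 2 digits → 25° and 45.019′; 25 + 45.019/60 = 25.750317
  N ⇒ keep positive
  Longitude: split at 3 digits → 101° and 26.9159′; 101 + 26.9159/60 = 101.448598
  W ⇒ negate
Point 5:
  Latitude: degrees = first 2 digits = 10, minutes = 6.4708; 10 + 6.4708/60 = 10.107847
  N → positive
  Longitude: degrees = first 3 digits = 47, minutes = 1.585; 47 + 1.585/60 = 47.026417
  W ⇒ negate

1. 69.86517, 44.59217
2. -77.34425, -179.38242
3. 12.11494, -23.42759
4. 25.75032, -101.44860
5. 10.10785, -47.02642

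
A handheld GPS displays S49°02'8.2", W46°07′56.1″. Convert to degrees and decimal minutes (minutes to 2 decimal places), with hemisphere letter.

49° 2.14′ S, 46° 7.94′ W

φ: 2 + 8.2/60 = 2.1367′
λ: seconds/60 = 0.93500; minutes = 7 + 0.93500 = 7.9350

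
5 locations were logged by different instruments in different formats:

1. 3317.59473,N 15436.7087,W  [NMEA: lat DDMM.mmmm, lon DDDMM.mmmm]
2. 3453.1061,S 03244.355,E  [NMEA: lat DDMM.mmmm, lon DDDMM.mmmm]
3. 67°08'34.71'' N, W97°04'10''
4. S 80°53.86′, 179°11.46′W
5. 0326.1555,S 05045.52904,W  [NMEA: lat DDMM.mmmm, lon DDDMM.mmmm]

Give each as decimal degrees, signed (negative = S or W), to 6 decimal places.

Point 1:
  Latitude: degrees = first 2 digits = 33, minutes = 17.59473; 33 + 17.59473/60 = 33.2932455
  N → positive
  λ: split at 3 digits → 154° and 36.7087′; 154 + 36.7087/60 = 154.6118117
  W → negative
Point 2:
  Lat: split at 2 digits → 34° and 53.1061′; 34 + 53.1061/60 = 34.8851017
  hemisphere S, so the sign is −
  λ: degrees = first 3 digits = 32, minutes = 44.355; 32 + 44.355/60 = 32.7392500
  E → positive
Point 3:
  Lat: 67° + 8/60 + 34.71/3600 = 67 + 0.133333 + 0.009642 = 67.1429750
  N ⇒ keep positive
  λ: 97° + 4/60 + 10/3600 = 97 + 0.066667 + 0.002778 = 97.0694444
  hemisphere W, so the sign is −
Point 4:
  Lat: 80 + 53.86/60 = 80.8976667
  hemisphere S, so the sign is −
  λ: 179 + 11.46/60 = 179.1910000
  W ⇒ negate
Point 5:
  Lat: split at 2 digits → 03° and 26.1555′; 3 + 26.1555/60 = 3.4359250
  S → negative
  λ: degrees = first 3 digits = 50, minutes = 45.52904; 50 + 45.52904/60 = 50.7588173
  W → negative

1. 33.293246, -154.611812
2. -34.885102, 32.739250
3. 67.142975, -97.069444
4. -80.897667, -179.191000
5. -3.435925, -50.758817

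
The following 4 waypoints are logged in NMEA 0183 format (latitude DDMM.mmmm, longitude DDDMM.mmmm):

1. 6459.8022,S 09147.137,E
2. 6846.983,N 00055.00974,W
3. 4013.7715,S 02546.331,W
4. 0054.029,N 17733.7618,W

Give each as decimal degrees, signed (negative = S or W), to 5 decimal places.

Point 1:
  Lat: degrees = first 2 digits = 64, minutes = 59.8022; 64 + 59.8022/60 = 64.996703
  hemisphere S, so the sign is −
  Lon: split at 3 digits → 091° and 47.137′; 91 + 47.137/60 = 91.785617
  E → positive
Point 2:
  Latitude: degrees = first 2 digits = 68, minutes = 46.983; 68 + 46.983/60 = 68.783050
  N ⇒ keep positive
  Lon: degrees = first 3 digits = 0, minutes = 55.00974; 0 + 55.00974/60 = 0.916829
  W → negative
Point 3:
  Lat: split at 2 digits → 40° and 13.7715′; 40 + 13.7715/60 = 40.229525
  hemisphere S, so the sign is −
  Longitude: split at 3 digits → 025° and 46.331′; 25 + 46.331/60 = 25.772183
  W → negative
Point 4:
  Latitude: split at 2 digits → 00° and 54.029′; 0 + 54.029/60 = 0.900483
  N ⇒ keep positive
  Longitude: split at 3 digits → 177° and 33.7618′; 177 + 33.7618/60 = 177.562697
  W ⇒ negate

1. -64.99670, 91.78562
2. 68.78305, -0.91683
3. -40.22953, -25.77218
4. 0.90048, -177.56270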